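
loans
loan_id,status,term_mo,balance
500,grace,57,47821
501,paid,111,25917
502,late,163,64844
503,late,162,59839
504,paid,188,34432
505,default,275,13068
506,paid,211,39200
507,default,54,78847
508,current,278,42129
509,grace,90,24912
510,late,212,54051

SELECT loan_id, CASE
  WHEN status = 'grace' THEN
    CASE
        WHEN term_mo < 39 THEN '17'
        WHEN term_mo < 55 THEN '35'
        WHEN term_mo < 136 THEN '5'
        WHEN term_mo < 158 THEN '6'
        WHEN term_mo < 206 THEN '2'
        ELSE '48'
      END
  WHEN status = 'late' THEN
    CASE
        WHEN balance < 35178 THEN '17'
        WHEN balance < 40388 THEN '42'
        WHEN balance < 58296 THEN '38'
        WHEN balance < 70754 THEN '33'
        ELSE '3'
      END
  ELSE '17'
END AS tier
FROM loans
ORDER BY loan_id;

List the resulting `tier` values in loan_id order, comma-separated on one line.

5, 17, 33, 33, 17, 17, 17, 17, 17, 5, 38

loan_id=500: status='grace' → inner[term_mo < 136] → 5
loan_id=501: status='paid' → outer ELSE → 17
loan_id=502: status='late' → inner[balance < 70754] → 33
loan_id=503: status='late' → inner[balance < 70754] → 33
loan_id=504: status='paid' → outer ELSE → 17
loan_id=505: status='default' → outer ELSE → 17
loan_id=506: status='paid' → outer ELSE → 17
loan_id=507: status='default' → outer ELSE → 17
loan_id=508: status='current' → outer ELSE → 17
loan_id=509: status='grace' → inner[term_mo < 136] → 5
loan_id=510: status='late' → inner[balance < 58296] → 38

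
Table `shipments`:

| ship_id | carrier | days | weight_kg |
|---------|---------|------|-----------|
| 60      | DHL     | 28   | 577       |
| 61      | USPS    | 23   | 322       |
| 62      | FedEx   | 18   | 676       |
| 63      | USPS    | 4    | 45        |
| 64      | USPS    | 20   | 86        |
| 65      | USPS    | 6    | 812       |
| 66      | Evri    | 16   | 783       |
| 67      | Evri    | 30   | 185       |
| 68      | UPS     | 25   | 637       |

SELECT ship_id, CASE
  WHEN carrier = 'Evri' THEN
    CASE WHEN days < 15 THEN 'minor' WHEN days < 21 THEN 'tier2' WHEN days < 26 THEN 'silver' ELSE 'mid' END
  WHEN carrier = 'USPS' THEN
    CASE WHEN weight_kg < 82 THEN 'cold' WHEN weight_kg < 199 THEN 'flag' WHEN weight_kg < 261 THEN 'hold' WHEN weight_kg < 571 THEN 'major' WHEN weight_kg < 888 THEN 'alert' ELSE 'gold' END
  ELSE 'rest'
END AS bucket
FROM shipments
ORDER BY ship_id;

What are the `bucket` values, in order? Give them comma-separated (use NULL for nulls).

rest, major, rest, cold, flag, alert, tier2, mid, rest

ship_id=60: carrier='DHL' → outer ELSE → rest
ship_id=61: carrier='USPS' → inner[weight_kg < 571] → major
ship_id=62: carrier='FedEx' → outer ELSE → rest
ship_id=63: carrier='USPS' → inner[weight_kg < 82] → cold
ship_id=64: carrier='USPS' → inner[weight_kg < 199] → flag
ship_id=65: carrier='USPS' → inner[weight_kg < 888] → alert
ship_id=66: carrier='Evri' → inner[days < 21] → tier2
ship_id=67: carrier='Evri' → inner[ELSE] → mid
ship_id=68: carrier='UPS' → outer ELSE → rest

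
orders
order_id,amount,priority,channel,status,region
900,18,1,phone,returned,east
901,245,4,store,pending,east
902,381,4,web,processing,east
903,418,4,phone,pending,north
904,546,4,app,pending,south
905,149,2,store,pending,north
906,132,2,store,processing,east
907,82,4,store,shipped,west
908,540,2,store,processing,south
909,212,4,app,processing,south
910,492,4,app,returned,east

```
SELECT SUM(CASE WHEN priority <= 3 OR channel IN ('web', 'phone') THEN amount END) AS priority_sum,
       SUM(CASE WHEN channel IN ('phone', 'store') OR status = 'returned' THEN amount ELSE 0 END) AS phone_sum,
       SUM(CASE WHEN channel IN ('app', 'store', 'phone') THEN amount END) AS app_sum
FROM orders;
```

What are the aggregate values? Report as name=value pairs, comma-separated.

priority_sum=1638, phone_sum=2076, app_sum=2834

[priority_sum: priority <= 3 OR channel IN ('web', 'phone')]
order_id=900: ✓ → 18
order_id=901: ✗
order_id=902: ✓ → 381
order_id=903: ✓ → 418
order_id=904: ✗
order_id=905: ✓ → 149
order_id=906: ✓ → 132
order_id=907: ✗
order_id=908: ✓ → 540
order_id=909: ✗
order_id=910: ✗
priority_sum = 18 + 381 + 418 + 149 + 132 + 540 = 1638
—
[phone_sum: channel IN ('phone', 'store') OR status = 'returned']
order_id=900: ✓ → 18
order_id=901: ✓ → 245
order_id=902: ✗
order_id=903: ✓ → 418
order_id=904: ✗
order_id=905: ✓ → 149
order_id=906: ✓ → 132
order_id=907: ✓ → 82
order_id=908: ✓ → 540
order_id=909: ✗
order_id=910: ✓ → 492
phone_sum = 18 + 245 + 418 + 149 + 132 + 82 + 540 + 492 = 2076
—
[app_sum: channel IN ('app', 'store', 'phone')]
order_id=900: ✓ → 18
order_id=901: ✓ → 245
order_id=902: ✗
order_id=903: ✓ → 418
order_id=904: ✓ → 546
order_id=905: ✓ → 149
order_id=906: ✓ → 132
order_id=907: ✓ → 82
order_id=908: ✓ → 540
order_id=909: ✓ → 212
order_id=910: ✓ → 492
app_sum = 18 + 245 + 418 + 546 + 149 + 132 + 82 + 540 + 212 + 492 = 2834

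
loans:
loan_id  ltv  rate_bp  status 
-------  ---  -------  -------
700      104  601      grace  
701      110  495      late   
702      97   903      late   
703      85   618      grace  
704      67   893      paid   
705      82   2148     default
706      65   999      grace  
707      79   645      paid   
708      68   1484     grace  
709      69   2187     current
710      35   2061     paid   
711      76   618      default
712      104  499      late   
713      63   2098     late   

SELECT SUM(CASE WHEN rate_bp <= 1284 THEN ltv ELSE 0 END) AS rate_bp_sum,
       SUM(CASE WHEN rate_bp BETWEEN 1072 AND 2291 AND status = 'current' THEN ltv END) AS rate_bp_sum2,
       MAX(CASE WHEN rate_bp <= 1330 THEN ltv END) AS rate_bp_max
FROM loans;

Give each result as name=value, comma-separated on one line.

rate_bp_sum=787, rate_bp_sum2=69, rate_bp_max=110

[rate_bp_sum: rate_bp <= 1284]
loan_id=700: ✓ → 104
loan_id=701: ✓ → 110
loan_id=702: ✓ → 97
loan_id=703: ✓ → 85
loan_id=704: ✓ → 67
loan_id=705: ✗
loan_id=706: ✓ → 65
loan_id=707: ✓ → 79
loan_id=708: ✗
loan_id=709: ✗
loan_id=710: ✗
loan_id=711: ✓ → 76
loan_id=712: ✓ → 104
loan_id=713: ✗
rate_bp_sum = 104 + 110 + 97 + 85 + 67 + 65 + 79 + 76 + 104 = 787
—
[rate_bp_sum2: rate_bp BETWEEN 1072 AND 2291 AND status = 'current']
loan_id=700: ✗
loan_id=701: ✗
loan_id=702: ✗
loan_id=703: ✗
loan_id=704: ✗
loan_id=705: ✗
loan_id=706: ✗
loan_id=707: ✗
loan_id=708: ✗
loan_id=709: ✓ → 69
loan_id=710: ✗
loan_id=711: ✗
loan_id=712: ✗
loan_id=713: ✗
rate_bp_sum2 = 69
—
[rate_bp_max: rate_bp <= 1330]
loan_id=700: ✓ → 104
loan_id=701: ✓ → 110
loan_id=702: ✓ → 97
loan_id=703: ✓ → 85
loan_id=704: ✓ → 67
loan_id=705: ✗
loan_id=706: ✓ → 65
loan_id=707: ✓ → 79
loan_id=708: ✗
loan_id=709: ✗
loan_id=710: ✗
loan_id=711: ✓ → 76
loan_id=712: ✓ → 104
loan_id=713: ✗
rate_bp_max = MAX(104, 110, 97, 85, 67, 65, 79, 76, 104) = 110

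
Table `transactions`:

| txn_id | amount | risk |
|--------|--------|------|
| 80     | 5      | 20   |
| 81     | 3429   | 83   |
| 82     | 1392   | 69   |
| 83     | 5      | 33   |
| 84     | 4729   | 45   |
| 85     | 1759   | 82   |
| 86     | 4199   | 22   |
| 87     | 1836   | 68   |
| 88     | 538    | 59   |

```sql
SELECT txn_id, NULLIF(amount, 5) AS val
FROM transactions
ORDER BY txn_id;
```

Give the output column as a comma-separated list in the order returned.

txn_id=80: amount=5 vs 5: equal → NULL
txn_id=81: amount=3429 vs 5: differ → 3429
txn_id=82: amount=1392 vs 5: differ → 1392
txn_id=83: amount=5 vs 5: equal → NULL
txn_id=84: amount=4729 vs 5: differ → 4729
txn_id=85: amount=1759 vs 5: differ → 1759
txn_id=86: amount=4199 vs 5: differ → 4199
txn_id=87: amount=1836 vs 5: differ → 1836
txn_id=88: amount=538 vs 5: differ → 538

NULL, 3429, 1392, NULL, 4729, 1759, 4199, 1836, 538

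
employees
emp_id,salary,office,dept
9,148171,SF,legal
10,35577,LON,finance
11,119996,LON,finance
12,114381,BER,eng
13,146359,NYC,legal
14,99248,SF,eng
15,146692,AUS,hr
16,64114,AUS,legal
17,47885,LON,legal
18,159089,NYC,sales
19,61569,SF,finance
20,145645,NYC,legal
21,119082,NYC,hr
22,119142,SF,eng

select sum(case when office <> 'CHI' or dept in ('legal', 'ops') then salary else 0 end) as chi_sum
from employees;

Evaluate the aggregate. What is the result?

1526950

emp_id=9: ✓ → 148171
emp_id=10: ✓ → 35577
emp_id=11: ✓ → 119996
emp_id=12: ✓ → 114381
emp_id=13: ✓ → 146359
emp_id=14: ✓ → 99248
emp_id=15: ✓ → 146692
emp_id=16: ✓ → 64114
emp_id=17: ✓ → 47885
emp_id=18: ✓ → 159089
emp_id=19: ✓ → 61569
emp_id=20: ✓ → 145645
emp_id=21: ✓ → 119082
emp_id=22: ✓ → 119142
chi_sum = 148171 + 35577 + 119996 + 114381 + 146359 + 99248 + 146692 + 64114 + 47885 + 159089 + 61569 + 145645 + 119082 + 119142 = 1526950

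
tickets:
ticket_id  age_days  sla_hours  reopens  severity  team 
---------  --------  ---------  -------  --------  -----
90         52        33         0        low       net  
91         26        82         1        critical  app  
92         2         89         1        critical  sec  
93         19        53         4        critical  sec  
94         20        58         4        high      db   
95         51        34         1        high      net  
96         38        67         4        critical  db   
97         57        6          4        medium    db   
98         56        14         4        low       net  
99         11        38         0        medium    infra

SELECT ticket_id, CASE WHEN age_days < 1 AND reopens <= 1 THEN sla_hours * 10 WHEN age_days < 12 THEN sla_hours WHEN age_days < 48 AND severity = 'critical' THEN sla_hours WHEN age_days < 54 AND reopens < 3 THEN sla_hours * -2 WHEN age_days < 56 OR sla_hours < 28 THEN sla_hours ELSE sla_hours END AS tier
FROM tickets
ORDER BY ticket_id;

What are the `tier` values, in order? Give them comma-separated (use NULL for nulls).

-66, 82, 89, 53, 58, -68, 67, 6, 14, 38

ticket_id=90: age_days < 54 AND reopens < 3 → -66
ticket_id=91: age_days < 48 AND severity = 'critical' → 82
ticket_id=92: age_days < 12 → 89
ticket_id=93: age_days < 48 AND severity = 'critical' → 53
ticket_id=94: age_days < 56 OR sla_hours < 28 → 58
ticket_id=95: age_days < 54 AND reopens < 3 → -68
ticket_id=96: age_days < 48 AND severity = 'critical' → 67
ticket_id=97: age_days < 56 OR sla_hours < 28 → 6
ticket_id=98: age_days < 56 OR sla_hours < 28 → 14
ticket_id=99: age_days < 12 → 38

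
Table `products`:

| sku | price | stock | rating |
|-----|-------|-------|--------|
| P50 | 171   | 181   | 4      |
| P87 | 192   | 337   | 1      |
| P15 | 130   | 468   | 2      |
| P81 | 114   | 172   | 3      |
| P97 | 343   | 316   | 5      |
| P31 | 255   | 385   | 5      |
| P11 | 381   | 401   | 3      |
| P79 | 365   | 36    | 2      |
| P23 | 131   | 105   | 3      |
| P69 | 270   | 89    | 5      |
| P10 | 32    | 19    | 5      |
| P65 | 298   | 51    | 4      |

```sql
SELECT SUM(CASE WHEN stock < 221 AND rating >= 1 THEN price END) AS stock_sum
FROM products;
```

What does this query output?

1381

sku=P50: ✓ → 171
sku=P87: ✗
sku=P15: ✗
sku=P81: ✓ → 114
sku=P97: ✗
sku=P31: ✗
sku=P11: ✗
sku=P79: ✓ → 365
sku=P23: ✓ → 131
sku=P69: ✓ → 270
sku=P10: ✓ → 32
sku=P65: ✓ → 298
stock_sum = 171 + 114 + 365 + 131 + 270 + 32 + 298 = 1381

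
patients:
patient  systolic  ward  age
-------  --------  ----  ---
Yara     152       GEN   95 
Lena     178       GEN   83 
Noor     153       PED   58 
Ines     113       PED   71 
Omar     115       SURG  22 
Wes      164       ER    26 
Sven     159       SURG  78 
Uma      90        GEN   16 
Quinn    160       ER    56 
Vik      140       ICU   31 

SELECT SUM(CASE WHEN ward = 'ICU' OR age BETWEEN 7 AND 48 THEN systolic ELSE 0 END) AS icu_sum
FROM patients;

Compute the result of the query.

509

patient=Yara: ✗
patient=Lena: ✗
patient=Noor: ✗
patient=Ines: ✗
patient=Omar: ✓ → 115
patient=Wes: ✓ → 164
patient=Sven: ✗
patient=Uma: ✓ → 90
patient=Quinn: ✗
patient=Vik: ✓ → 140
icu_sum = 115 + 164 + 90 + 140 = 509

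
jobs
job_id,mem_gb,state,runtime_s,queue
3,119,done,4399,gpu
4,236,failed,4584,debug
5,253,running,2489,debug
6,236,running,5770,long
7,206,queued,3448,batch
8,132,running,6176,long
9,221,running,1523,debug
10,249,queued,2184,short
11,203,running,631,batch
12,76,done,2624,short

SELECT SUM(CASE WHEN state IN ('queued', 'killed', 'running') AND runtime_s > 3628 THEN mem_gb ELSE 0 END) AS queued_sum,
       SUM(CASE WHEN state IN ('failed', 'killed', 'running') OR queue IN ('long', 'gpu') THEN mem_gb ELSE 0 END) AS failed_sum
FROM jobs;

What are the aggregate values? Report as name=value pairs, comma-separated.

[queued_sum: state IN ('queued', 'killed', 'running') AND runtime_s > 3628]
job_id=3: ✗
job_id=4: ✗
job_id=5: ✗
job_id=6: ✓ → 236
job_id=7: ✗
job_id=8: ✓ → 132
job_id=9: ✗
job_id=10: ✗
job_id=11: ✗
job_id=12: ✗
queued_sum = 236 + 132 = 368
—
[failed_sum: state IN ('failed', 'killed', 'running') OR queue IN ('long', 'gpu')]
job_id=3: ✓ → 119
job_id=4: ✓ → 236
job_id=5: ✓ → 253
job_id=6: ✓ → 236
job_id=7: ✗
job_id=8: ✓ → 132
job_id=9: ✓ → 221
job_id=10: ✗
job_id=11: ✓ → 203
job_id=12: ✗
failed_sum = 119 + 236 + 253 + 236 + 132 + 221 + 203 = 1400

queued_sum=368, failed_sum=1400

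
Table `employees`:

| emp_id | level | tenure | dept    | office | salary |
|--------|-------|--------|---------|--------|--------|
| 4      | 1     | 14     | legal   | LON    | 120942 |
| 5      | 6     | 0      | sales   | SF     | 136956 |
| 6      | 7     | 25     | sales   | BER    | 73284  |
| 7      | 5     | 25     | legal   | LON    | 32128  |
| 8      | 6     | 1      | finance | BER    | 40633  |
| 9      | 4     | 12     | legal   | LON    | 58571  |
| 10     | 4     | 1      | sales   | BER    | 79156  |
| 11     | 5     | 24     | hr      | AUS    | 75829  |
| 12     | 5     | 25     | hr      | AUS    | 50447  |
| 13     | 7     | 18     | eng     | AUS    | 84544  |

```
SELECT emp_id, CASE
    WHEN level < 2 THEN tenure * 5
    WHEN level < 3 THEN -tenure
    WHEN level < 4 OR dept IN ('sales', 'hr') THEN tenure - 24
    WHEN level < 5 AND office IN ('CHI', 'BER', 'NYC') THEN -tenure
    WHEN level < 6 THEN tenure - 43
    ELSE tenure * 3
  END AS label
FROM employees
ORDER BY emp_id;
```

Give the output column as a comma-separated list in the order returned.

70, -24, 1, -18, 3, -31, -23, 0, 1, 54

emp_id=4: level < 2 → 70
emp_id=5: level < 4 OR dept IN ('sales', 'hr') → -24
emp_id=6: level < 4 OR dept IN ('sales', 'hr') → 1
emp_id=7: level < 6 → -18
emp_id=8: ELSE → 3
emp_id=9: level < 6 → -31
emp_id=10: level < 4 OR dept IN ('sales', 'hr') → -23
emp_id=11: level < 4 OR dept IN ('sales', 'hr') → 0
emp_id=12: level < 4 OR dept IN ('sales', 'hr') → 1
emp_id=13: ELSE → 54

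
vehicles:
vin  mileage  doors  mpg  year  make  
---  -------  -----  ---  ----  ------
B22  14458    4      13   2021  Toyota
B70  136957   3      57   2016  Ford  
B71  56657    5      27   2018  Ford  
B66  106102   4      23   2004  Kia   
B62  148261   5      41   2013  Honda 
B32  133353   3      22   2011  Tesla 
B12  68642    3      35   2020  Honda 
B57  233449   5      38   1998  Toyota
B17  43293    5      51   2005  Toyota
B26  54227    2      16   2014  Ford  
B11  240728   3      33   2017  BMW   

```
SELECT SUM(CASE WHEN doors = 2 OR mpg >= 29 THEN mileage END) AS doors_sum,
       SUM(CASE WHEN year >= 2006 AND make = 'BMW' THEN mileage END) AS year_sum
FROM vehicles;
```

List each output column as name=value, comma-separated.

doors_sum=925557, year_sum=240728

[doors_sum: doors = 2 OR mpg >= 29]
vin=B22: ✗
vin=B70: ✓ → 136957
vin=B71: ✗
vin=B66: ✗
vin=B62: ✓ → 148261
vin=B32: ✗
vin=B12: ✓ → 68642
vin=B57: ✓ → 233449
vin=B17: ✓ → 43293
vin=B26: ✓ → 54227
vin=B11: ✓ → 240728
doors_sum = 136957 + 148261 + 68642 + 233449 + 43293 + 54227 + 240728 = 925557
—
[year_sum: year >= 2006 AND make = 'BMW']
vin=B22: ✗
vin=B70: ✗
vin=B71: ✗
vin=B66: ✗
vin=B62: ✗
vin=B32: ✗
vin=B12: ✗
vin=B57: ✗
vin=B17: ✗
vin=B26: ✗
vin=B11: ✓ → 240728
year_sum = 240728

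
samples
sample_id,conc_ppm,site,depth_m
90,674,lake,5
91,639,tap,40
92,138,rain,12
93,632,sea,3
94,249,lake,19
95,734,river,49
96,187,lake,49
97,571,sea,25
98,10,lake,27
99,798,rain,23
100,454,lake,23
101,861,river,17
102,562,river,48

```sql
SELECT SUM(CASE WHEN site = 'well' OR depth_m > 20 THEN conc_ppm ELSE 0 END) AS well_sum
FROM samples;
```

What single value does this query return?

3955

sample_id=90: ✗
sample_id=91: ✓ → 639
sample_id=92: ✗
sample_id=93: ✗
sample_id=94: ✗
sample_id=95: ✓ → 734
sample_id=96: ✓ → 187
sample_id=97: ✓ → 571
sample_id=98: ✓ → 10
sample_id=99: ✓ → 798
sample_id=100: ✓ → 454
sample_id=101: ✗
sample_id=102: ✓ → 562
well_sum = 639 + 734 + 187 + 571 + 10 + 798 + 454 + 562 = 3955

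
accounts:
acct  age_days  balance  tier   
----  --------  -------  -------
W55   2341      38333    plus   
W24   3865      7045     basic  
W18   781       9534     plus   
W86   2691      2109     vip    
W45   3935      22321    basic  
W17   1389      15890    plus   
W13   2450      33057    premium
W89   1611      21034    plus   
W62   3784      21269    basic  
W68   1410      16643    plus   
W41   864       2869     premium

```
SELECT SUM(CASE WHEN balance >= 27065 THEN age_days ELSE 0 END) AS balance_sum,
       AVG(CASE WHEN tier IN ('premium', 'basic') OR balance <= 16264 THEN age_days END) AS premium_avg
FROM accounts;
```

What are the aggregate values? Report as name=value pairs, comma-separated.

balance_sum=4791, premium_avg=2469.875

[balance_sum: balance >= 27065]
acct=W55: ✓ → 2341
acct=W24: ✗
acct=W18: ✗
acct=W86: ✗
acct=W45: ✗
acct=W17: ✗
acct=W13: ✓ → 2450
acct=W89: ✗
acct=W62: ✗
acct=W68: ✗
acct=W41: ✗
balance_sum = 2341 + 2450 = 4791
—
[premium_avg: tier IN ('premium', 'basic') OR balance <= 16264]
acct=W55: ✗
acct=W24: ✓ → 3865
acct=W18: ✓ → 781
acct=W86: ✓ → 2691
acct=W45: ✓ → 3935
acct=W17: ✓ → 1389
acct=W13: ✓ → 2450
acct=W89: ✗
acct=W62: ✓ → 3784
acct=W68: ✗
acct=W41: ✓ → 864
premium_avg = (3865 + 781 + 2691 + 3935 + 1389 + 2450 + 3784 + 864) / 8 = 2469.875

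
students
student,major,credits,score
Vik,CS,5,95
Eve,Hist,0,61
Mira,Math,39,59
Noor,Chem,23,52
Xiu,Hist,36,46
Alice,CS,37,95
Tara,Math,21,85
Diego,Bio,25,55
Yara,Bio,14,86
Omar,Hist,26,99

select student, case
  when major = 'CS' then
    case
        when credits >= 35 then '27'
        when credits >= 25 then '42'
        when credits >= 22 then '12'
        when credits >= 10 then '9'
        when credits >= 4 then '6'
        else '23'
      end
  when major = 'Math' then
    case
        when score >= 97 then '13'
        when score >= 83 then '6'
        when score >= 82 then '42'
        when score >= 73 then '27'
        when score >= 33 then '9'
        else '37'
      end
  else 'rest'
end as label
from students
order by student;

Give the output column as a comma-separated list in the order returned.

student=Alice: major='CS' → inner[credits >= 35] → 27
student=Diego: major='Bio' → outer ELSE → rest
student=Eve: major='Hist' → outer ELSE → rest
student=Mira: major='Math' → inner[score >= 33] → 9
student=Noor: major='Chem' → outer ELSE → rest
student=Omar: major='Hist' → outer ELSE → rest
student=Tara: major='Math' → inner[score >= 83] → 6
student=Vik: major='CS' → inner[credits >= 4] → 6
student=Xiu: major='Hist' → outer ELSE → rest
student=Yara: major='Bio' → outer ELSE → rest

27, rest, rest, 9, rest, rest, 6, 6, rest, rest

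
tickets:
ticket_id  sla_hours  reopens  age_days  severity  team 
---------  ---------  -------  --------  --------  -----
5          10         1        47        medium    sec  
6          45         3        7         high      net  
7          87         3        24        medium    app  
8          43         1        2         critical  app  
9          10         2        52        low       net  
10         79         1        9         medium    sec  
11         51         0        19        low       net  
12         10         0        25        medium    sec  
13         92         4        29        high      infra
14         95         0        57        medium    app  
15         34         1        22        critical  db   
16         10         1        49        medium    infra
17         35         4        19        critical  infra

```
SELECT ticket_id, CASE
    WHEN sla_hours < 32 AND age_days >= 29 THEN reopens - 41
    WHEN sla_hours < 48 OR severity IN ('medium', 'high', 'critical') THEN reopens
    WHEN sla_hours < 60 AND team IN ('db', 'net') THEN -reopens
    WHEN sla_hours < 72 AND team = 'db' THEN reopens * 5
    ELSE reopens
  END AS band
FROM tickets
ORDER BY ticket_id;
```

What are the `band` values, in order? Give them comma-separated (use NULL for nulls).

ticket_id=5: sla_hours < 32 AND age_days >= 29 → -40
ticket_id=6: sla_hours < 48 OR severity IN ('medium', 'high', 'critical') → 3
ticket_id=7: sla_hours < 48 OR severity IN ('medium', 'high', 'critical') → 3
ticket_id=8: sla_hours < 48 OR severity IN ('medium', 'high', 'critical') → 1
ticket_id=9: sla_hours < 32 AND age_days >= 29 → -39
ticket_id=10: sla_hours < 48 OR severity IN ('medium', 'high', 'critical') → 1
ticket_id=11: sla_hours < 60 AND team IN ('db', 'net') → 0
ticket_id=12: sla_hours < 48 OR severity IN ('medium', 'high', 'critical') → 0
ticket_id=13: sla_hours < 48 OR severity IN ('medium', 'high', 'critical') → 4
ticket_id=14: sla_hours < 48 OR severity IN ('medium', 'high', 'critical') → 0
ticket_id=15: sla_hours < 48 OR severity IN ('medium', 'high', 'critical') → 1
ticket_id=16: sla_hours < 32 AND age_days >= 29 → -40
ticket_id=17: sla_hours < 48 OR severity IN ('medium', 'high', 'critical') → 4

-40, 3, 3, 1, -39, 1, 0, 0, 4, 0, 1, -40, 4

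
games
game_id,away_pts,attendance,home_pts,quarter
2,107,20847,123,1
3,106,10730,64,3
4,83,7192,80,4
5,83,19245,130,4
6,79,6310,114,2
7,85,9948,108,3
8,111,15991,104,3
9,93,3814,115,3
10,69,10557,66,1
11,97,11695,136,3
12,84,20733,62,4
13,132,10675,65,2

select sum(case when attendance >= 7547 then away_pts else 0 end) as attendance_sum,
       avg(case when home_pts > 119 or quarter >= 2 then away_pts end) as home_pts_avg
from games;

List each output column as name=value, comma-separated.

attendance_sum=874, home_pts_avg=96.3636363636

[attendance_sum: attendance >= 7547]
game_id=2: ✓ → 107
game_id=3: ✓ → 106
game_id=4: ✗
game_id=5: ✓ → 83
game_id=6: ✗
game_id=7: ✓ → 85
game_id=8: ✓ → 111
game_id=9: ✗
game_id=10: ✓ → 69
game_id=11: ✓ → 97
game_id=12: ✓ → 84
game_id=13: ✓ → 132
attendance_sum = 107 + 106 + 83 + 85 + 111 + 69 + 97 + 84 + 132 = 874
—
[home_pts_avg: home_pts > 119 or quarter >= 2]
game_id=2: ✓ → 107
game_id=3: ✓ → 106
game_id=4: ✓ → 83
game_id=5: ✓ → 83
game_id=6: ✓ → 79
game_id=7: ✓ → 85
game_id=8: ✓ → 111
game_id=9: ✓ → 93
game_id=10: ✗
game_id=11: ✓ → 97
game_id=12: ✓ → 84
game_id=13: ✓ → 132
home_pts_avg = (107 + 106 + 83 + 83 + 79 + 85 + 111 + 93 + 97 + 84 + 132) / 11 = 96.3636363636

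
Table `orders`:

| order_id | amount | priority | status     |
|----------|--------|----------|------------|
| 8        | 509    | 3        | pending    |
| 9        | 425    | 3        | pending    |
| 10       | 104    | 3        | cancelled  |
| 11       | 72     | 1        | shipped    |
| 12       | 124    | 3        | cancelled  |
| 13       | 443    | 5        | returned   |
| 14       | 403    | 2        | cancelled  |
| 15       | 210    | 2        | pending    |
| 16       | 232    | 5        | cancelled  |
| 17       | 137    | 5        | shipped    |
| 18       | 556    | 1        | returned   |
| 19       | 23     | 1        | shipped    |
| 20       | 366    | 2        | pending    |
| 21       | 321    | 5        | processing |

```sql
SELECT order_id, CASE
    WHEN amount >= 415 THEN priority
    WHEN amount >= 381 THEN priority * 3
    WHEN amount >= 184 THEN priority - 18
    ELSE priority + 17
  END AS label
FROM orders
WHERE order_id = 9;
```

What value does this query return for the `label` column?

3

order_id = 9: amount=425, priority=3, status=pending.
amount >= 415 → true → 3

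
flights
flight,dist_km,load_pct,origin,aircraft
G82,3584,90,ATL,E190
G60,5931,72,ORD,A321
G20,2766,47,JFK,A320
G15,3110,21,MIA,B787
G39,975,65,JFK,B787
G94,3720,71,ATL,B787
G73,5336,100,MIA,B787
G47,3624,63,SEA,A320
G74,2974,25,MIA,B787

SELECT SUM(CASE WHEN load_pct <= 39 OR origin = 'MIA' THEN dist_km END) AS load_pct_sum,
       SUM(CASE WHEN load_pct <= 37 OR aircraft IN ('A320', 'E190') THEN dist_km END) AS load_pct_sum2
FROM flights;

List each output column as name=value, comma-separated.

load_pct_sum=11420, load_pct_sum2=16058

[load_pct_sum: load_pct <= 39 OR origin = 'MIA']
flight=G82: ✗
flight=G60: ✗
flight=G20: ✗
flight=G15: ✓ → 3110
flight=G39: ✗
flight=G94: ✗
flight=G73: ✓ → 5336
flight=G47: ✗
flight=G74: ✓ → 2974
load_pct_sum = 3110 + 5336 + 2974 = 11420
—
[load_pct_sum2: load_pct <= 37 OR aircraft IN ('A320', 'E190')]
flight=G82: ✓ → 3584
flight=G60: ✗
flight=G20: ✓ → 2766
flight=G15: ✓ → 3110
flight=G39: ✗
flight=G94: ✗
flight=G73: ✗
flight=G47: ✓ → 3624
flight=G74: ✓ → 2974
load_pct_sum2 = 3584 + 2766 + 3110 + 3624 + 2974 = 16058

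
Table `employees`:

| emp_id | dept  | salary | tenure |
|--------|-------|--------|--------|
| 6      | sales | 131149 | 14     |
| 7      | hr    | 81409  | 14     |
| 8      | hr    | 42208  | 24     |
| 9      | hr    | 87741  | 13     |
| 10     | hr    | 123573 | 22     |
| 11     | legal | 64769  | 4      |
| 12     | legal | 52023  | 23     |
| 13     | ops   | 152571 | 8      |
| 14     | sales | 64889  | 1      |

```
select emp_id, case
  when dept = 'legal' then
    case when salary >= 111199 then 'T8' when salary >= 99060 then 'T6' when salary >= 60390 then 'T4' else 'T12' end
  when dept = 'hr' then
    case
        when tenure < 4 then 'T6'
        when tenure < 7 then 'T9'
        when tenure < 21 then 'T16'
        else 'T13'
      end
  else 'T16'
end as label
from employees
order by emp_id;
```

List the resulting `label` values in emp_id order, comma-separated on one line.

T16, T16, T13, T16, T13, T4, T12, T16, T16

emp_id=6: dept='sales' → outer ELSE → T16
emp_id=7: dept='hr' → inner[tenure < 21] → T16
emp_id=8: dept='hr' → inner[ELSE] → T13
emp_id=9: dept='hr' → inner[tenure < 21] → T16
emp_id=10: dept='hr' → inner[ELSE] → T13
emp_id=11: dept='legal' → inner[salary >= 60390] → T4
emp_id=12: dept='legal' → inner[ELSE] → T12
emp_id=13: dept='ops' → outer ELSE → T16
emp_id=14: dept='sales' → outer ELSE → T16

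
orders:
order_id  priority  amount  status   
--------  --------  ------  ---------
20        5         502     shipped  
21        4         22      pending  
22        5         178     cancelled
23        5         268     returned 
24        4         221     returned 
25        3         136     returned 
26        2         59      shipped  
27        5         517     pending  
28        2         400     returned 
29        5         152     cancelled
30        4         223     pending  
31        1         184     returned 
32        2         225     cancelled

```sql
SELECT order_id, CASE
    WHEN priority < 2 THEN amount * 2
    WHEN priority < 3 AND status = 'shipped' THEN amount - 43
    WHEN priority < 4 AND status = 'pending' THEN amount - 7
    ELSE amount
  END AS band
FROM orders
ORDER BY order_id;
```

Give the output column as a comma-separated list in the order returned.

order_id=20: ELSE → 502
order_id=21: ELSE → 22
order_id=22: ELSE → 178
order_id=23: ELSE → 268
order_id=24: ELSE → 221
order_id=25: ELSE → 136
order_id=26: priority < 3 AND status = 'shipped' → 16
order_id=27: ELSE → 517
order_id=28: ELSE → 400
order_id=29: ELSE → 152
order_id=30: ELSE → 223
order_id=31: priority < 2 → 368
order_id=32: ELSE → 225

502, 22, 178, 268, 221, 136, 16, 517, 400, 152, 223, 368, 225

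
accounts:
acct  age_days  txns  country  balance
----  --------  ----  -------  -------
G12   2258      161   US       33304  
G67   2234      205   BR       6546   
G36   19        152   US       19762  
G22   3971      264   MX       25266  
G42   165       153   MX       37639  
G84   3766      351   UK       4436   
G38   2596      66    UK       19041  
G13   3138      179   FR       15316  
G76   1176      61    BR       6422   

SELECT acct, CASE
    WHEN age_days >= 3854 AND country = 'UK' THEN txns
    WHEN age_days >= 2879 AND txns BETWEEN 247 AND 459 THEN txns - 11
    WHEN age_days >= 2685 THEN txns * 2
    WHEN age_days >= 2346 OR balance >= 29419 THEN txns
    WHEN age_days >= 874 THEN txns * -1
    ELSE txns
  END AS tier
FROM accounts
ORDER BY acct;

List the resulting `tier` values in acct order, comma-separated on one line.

161, 358, 253, 152, 66, 153, -205, -61, 340

acct=G12: age_days >= 2346 OR balance >= 29419 → 161
acct=G13: age_days >= 2685 → 358
acct=G22: age_days >= 2879 AND txns BETWEEN 247 AND 459 → 253
acct=G36: ELSE → 152
acct=G38: age_days >= 2346 OR balance >= 29419 → 66
acct=G42: age_days >= 2346 OR balance >= 29419 → 153
acct=G67: age_days >= 874 → -205
acct=G76: age_days >= 874 → -61
acct=G84: age_days >= 2879 AND txns BETWEEN 247 AND 459 → 340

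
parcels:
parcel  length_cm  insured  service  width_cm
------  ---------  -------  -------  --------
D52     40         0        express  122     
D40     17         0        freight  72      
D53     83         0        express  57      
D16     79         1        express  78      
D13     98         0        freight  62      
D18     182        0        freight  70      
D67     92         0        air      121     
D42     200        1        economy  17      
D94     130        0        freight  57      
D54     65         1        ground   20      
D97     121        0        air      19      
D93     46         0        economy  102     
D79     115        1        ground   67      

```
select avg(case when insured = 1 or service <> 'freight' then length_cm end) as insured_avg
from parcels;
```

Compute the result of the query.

93.4444444444

parcel=D52: ✓ → 40
parcel=D40: ✗
parcel=D53: ✓ → 83
parcel=D16: ✓ → 79
parcel=D13: ✗
parcel=D18: ✗
parcel=D67: ✓ → 92
parcel=D42: ✓ → 200
parcel=D94: ✗
parcel=D54: ✓ → 65
parcel=D97: ✓ → 121
parcel=D93: ✓ → 46
parcel=D79: ✓ → 115
insured_avg = (40 + 83 + 79 + 92 + 200 + 65 + 121 + 46 + 115) / 9 = 93.4444444444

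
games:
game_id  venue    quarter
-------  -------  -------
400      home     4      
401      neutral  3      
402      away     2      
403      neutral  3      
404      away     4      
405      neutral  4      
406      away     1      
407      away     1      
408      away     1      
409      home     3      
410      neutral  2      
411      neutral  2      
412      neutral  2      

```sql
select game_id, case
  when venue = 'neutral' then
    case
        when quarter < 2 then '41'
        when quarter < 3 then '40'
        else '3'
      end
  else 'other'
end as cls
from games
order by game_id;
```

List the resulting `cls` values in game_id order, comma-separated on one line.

game_id=400: venue='home' → outer ELSE → other
game_id=401: venue='neutral' → inner[ELSE] → 3
game_id=402: venue='away' → outer ELSE → other
game_id=403: venue='neutral' → inner[ELSE] → 3
game_id=404: venue='away' → outer ELSE → other
game_id=405: venue='neutral' → inner[ELSE] → 3
game_id=406: venue='away' → outer ELSE → other
game_id=407: venue='away' → outer ELSE → other
game_id=408: venue='away' → outer ELSE → other
game_id=409: venue='home' → outer ELSE → other
game_id=410: venue='neutral' → inner[quarter < 3] → 40
game_id=411: venue='neutral' → inner[quarter < 3] → 40
game_id=412: venue='neutral' → inner[quarter < 3] → 40

other, 3, other, 3, other, 3, other, other, other, other, 40, 40, 40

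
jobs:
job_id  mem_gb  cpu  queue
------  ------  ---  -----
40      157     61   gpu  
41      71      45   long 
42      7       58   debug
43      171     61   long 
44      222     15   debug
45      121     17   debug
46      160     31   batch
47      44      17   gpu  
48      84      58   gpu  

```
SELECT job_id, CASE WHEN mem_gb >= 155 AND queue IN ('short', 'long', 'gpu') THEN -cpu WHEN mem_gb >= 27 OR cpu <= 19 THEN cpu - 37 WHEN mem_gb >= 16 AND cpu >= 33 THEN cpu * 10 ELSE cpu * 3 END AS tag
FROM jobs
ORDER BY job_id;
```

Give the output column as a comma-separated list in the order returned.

job_id=40: mem_gb >= 155 AND queue IN ('short', 'long', 'gpu') → -61
job_id=41: mem_gb >= 27 OR cpu <= 19 → 8
job_id=42: ELSE → 174
job_id=43: mem_gb >= 155 AND queue IN ('short', 'long', 'gpu') → -61
job_id=44: mem_gb >= 27 OR cpu <= 19 → -22
job_id=45: mem_gb >= 27 OR cpu <= 19 → -20
job_id=46: mem_gb >= 27 OR cpu <= 19 → -6
job_id=47: mem_gb >= 27 OR cpu <= 19 → -20
job_id=48: mem_gb >= 27 OR cpu <= 19 → 21

-61, 8, 174, -61, -22, -20, -6, -20, 21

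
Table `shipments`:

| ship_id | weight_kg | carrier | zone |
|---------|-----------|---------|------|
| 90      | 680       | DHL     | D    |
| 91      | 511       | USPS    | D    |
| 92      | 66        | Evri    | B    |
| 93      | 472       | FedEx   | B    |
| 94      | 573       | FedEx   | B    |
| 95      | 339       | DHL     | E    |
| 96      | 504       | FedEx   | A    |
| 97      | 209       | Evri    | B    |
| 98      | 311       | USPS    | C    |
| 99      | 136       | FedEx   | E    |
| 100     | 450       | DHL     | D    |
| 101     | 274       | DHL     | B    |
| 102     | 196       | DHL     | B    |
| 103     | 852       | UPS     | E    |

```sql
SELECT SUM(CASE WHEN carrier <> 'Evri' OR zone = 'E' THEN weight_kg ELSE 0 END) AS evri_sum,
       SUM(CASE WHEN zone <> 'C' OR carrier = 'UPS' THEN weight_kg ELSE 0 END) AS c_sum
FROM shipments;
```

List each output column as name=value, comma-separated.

[evri_sum: carrier <> 'Evri' OR zone = 'E']
ship_id=90: ✓ → 680
ship_id=91: ✓ → 511
ship_id=92: ✗
ship_id=93: ✓ → 472
ship_id=94: ✓ → 573
ship_id=95: ✓ → 339
ship_id=96: ✓ → 504
ship_id=97: ✗
ship_id=98: ✓ → 311
ship_id=99: ✓ → 136
ship_id=100: ✓ → 450
ship_id=101: ✓ → 274
ship_id=102: ✓ → 196
ship_id=103: ✓ → 852
evri_sum = 680 + 511 + 472 + 573 + 339 + 504 + 311 + 136 + 450 + 274 + 196 + 852 = 5298
—
[c_sum: zone <> 'C' OR carrier = 'UPS']
ship_id=90: ✓ → 680
ship_id=91: ✓ → 511
ship_id=92: ✓ → 66
ship_id=93: ✓ → 472
ship_id=94: ✓ → 573
ship_id=95: ✓ → 339
ship_id=96: ✓ → 504
ship_id=97: ✓ → 209
ship_id=98: ✗
ship_id=99: ✓ → 136
ship_id=100: ✓ → 450
ship_id=101: ✓ → 274
ship_id=102: ✓ → 196
ship_id=103: ✓ → 852
c_sum = 680 + 511 + 66 + 472 + 573 + 339 + 504 + 209 + 136 + 450 + 274 + 196 + 852 = 5262

evri_sum=5298, c_sum=5262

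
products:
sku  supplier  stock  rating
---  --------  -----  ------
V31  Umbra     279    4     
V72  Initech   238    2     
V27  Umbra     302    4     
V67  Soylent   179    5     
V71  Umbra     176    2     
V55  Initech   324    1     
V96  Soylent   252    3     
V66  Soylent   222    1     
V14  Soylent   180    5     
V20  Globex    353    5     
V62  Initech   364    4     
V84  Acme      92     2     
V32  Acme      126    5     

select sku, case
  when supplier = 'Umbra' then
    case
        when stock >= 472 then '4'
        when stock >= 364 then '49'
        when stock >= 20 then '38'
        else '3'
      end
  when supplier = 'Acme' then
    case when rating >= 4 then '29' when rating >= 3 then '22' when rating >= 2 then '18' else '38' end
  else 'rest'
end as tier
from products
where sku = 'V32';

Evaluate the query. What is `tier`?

sku = V32: supplier=Acme, stock=126, rating=5.
supplier='Acme' → inner[rating >= 4] → 29

29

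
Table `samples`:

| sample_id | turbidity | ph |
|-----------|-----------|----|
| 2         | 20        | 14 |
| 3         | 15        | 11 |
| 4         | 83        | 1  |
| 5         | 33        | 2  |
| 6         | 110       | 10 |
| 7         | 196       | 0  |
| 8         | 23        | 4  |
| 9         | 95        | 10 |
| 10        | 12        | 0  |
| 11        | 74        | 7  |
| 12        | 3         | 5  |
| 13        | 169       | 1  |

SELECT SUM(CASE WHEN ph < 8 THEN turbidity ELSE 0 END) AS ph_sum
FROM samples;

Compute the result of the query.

593

sample_id=2: ✗
sample_id=3: ✗
sample_id=4: ✓ → 83
sample_id=5: ✓ → 33
sample_id=6: ✗
sample_id=7: ✓ → 196
sample_id=8: ✓ → 23
sample_id=9: ✗
sample_id=10: ✓ → 12
sample_id=11: ✓ → 74
sample_id=12: ✓ → 3
sample_id=13: ✓ → 169
ph_sum = 83 + 33 + 196 + 23 + 12 + 74 + 3 + 169 = 593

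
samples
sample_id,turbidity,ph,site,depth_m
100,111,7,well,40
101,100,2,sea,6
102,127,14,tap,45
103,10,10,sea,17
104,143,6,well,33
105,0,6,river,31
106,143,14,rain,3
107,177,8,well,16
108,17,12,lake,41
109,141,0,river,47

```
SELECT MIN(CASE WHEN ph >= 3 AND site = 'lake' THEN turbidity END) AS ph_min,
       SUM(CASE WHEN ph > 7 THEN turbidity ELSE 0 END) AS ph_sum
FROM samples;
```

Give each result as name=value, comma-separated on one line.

[ph_min: ph >= 3 AND site = 'lake']
sample_id=100: ✗
sample_id=101: ✗
sample_id=102: ✗
sample_id=103: ✗
sample_id=104: ✗
sample_id=105: ✗
sample_id=106: ✗
sample_id=107: ✗
sample_id=108: ✓ → 17
sample_id=109: ✗
ph_min = MIN(17) = 17
—
[ph_sum: ph > 7]
sample_id=100: ✗
sample_id=101: ✗
sample_id=102: ✓ → 127
sample_id=103: ✓ → 10
sample_id=104: ✗
sample_id=105: ✗
sample_id=106: ✓ → 143
sample_id=107: ✓ → 177
sample_id=108: ✓ → 17
sample_id=109: ✗
ph_sum = 127 + 10 + 143 + 177 + 17 = 474

ph_min=17, ph_sum=474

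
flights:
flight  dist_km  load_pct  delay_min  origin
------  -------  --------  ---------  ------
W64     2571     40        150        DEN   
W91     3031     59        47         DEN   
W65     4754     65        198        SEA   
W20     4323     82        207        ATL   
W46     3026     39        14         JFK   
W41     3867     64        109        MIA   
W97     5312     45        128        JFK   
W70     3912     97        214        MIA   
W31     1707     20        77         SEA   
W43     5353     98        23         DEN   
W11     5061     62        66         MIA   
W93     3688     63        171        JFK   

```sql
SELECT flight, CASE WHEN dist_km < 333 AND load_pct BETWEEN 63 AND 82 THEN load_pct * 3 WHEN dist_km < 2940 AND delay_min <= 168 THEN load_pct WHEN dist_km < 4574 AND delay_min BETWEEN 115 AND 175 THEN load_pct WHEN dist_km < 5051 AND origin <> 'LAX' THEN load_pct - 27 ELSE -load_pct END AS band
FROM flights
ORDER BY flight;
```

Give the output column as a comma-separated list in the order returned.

-62, 55, 20, 37, -98, 12, 40, 38, 70, 32, 63, -45

flight=W11: ELSE → -62
flight=W20: dist_km < 5051 AND origin <> 'LAX' → 55
flight=W31: dist_km < 2940 AND delay_min <= 168 → 20
flight=W41: dist_km < 5051 AND origin <> 'LAX' → 37
flight=W43: ELSE → -98
flight=W46: dist_km < 5051 AND origin <> 'LAX' → 12
flight=W64: dist_km < 2940 AND delay_min <= 168 → 40
flight=W65: dist_km < 5051 AND origin <> 'LAX' → 38
flight=W70: dist_km < 5051 AND origin <> 'LAX' → 70
flight=W91: dist_km < 5051 AND origin <> 'LAX' → 32
flight=W93: dist_km < 4574 AND delay_min BETWEEN 115 AND 175 → 63
flight=W97: ELSE → -45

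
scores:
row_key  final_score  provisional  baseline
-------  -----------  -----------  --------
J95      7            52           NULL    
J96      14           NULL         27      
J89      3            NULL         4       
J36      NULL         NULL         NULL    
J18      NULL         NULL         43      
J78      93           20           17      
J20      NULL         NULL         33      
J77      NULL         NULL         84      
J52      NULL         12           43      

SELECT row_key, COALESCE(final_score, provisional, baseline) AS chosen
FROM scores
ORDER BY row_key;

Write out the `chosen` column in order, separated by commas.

43, 33, NULL, 12, 84, 93, 3, 7, 14

row_key=J18: final_score=NULL, provisional=NULL, baseline=43 → 43
row_key=J20: final_score=NULL, provisional=NULL, baseline=33 → 33
row_key=J36: final_score=NULL, provisional=NULL, baseline=NULL (all NULL) → NULL
row_key=J52: final_score=NULL, provisional=12 → 12
row_key=J77: final_score=NULL, provisional=NULL, baseline=84 → 84
row_key=J78: final_score=93 → 93
row_key=J89: final_score=3 → 3
row_key=J95: final_score=7 → 7
row_key=J96: final_score=14 → 14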